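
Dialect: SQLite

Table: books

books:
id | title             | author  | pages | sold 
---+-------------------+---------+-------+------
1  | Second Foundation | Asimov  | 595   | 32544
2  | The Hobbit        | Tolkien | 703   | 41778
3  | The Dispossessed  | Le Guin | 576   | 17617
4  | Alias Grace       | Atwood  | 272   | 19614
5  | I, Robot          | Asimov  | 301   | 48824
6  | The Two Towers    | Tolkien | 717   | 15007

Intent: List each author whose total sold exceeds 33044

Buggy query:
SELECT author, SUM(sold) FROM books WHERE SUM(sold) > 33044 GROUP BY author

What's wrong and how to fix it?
Bug: WHERE runs before GROUP BY, so aggregates aren't available there

Fix: Move the aggregate condition to a HAVING clause

Corrected query:
SELECT author, SUM(sold) FROM books GROUP BY author HAVING SUM(sold) > 33044

Result:
author  | SUM(sold)
--------+----------
Asimov  | 81368    
Tolkien | 56785    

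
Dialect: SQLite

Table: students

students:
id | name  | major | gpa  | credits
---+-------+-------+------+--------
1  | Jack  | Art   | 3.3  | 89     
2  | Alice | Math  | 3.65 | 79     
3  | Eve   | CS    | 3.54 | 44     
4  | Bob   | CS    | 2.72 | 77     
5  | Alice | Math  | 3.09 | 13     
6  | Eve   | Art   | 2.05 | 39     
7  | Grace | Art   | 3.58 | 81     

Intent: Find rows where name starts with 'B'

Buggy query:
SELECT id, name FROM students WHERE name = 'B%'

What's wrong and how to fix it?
Bug: Wildcards only work with LIKE; '=' treats '%' as a literal character

Fix: Replace '=' with LIKE so 'B%' is treated as a pattern

Corrected query:
SELECT id, name FROM students WHERE name LIKE 'B%'

Result:
id | name
---+-----
4  | Bob 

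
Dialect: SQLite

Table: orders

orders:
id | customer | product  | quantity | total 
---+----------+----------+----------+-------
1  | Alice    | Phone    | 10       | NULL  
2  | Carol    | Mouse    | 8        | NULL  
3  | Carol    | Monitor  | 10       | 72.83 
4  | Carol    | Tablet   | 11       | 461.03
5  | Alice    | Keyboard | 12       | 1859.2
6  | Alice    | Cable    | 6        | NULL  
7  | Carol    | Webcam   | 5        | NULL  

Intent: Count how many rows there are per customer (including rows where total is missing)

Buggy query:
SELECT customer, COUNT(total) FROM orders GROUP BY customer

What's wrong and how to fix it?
Bug: COUNT(total) skips NULLs, so groups with missing total are undercounted

Fix: Use COUNT(*) to count all rows regardless of NULL

Corrected query:
SELECT customer, COUNT(*) FROM orders GROUP BY customer

Result:
customer | COUNT(*)
---------+---------
Alice    | 3       
Carol    | 4       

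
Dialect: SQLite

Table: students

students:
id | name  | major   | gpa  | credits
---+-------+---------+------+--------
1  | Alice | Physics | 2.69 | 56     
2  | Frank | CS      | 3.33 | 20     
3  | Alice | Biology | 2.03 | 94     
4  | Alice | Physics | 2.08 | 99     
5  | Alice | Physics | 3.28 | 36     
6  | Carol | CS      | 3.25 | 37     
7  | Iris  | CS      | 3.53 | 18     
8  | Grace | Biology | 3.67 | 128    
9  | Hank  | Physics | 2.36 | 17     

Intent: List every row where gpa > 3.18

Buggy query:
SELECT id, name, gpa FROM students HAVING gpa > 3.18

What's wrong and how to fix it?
Bug: This is a non-aggregate query (no GROUP BY, no aggregates), so in SQLite the HAVING clause is invalid here; a row-level condition belongs in WHERE

Fix: Replace HAVING with WHERE since the condition applies to individual rows

Corrected query:
SELECT id, name, gpa FROM students WHERE gpa > 3.18

Result:
id | name  | gpa 
---+-------+-----
2  | Frank | 3.33
5  | Alice | 3.28
6  | Carol | 3.25
7  | Iris  | 3.53
8  | Grace | 3.67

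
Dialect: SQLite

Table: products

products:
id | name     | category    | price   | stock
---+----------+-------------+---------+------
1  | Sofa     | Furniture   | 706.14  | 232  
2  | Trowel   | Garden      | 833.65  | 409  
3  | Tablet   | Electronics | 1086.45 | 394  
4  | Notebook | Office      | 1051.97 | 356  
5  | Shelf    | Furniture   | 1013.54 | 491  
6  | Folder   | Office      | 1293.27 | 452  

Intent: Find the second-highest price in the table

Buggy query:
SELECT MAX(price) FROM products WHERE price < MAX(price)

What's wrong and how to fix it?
Bug: MAX(price) on the right of the comparison is an aggregate-in-WHERE error

Fix: Compute the overall MAX in a subquery, then take MAX of rows below it

Corrected query:
SELECT MAX(price) FROM products WHERE price < (SELECT MAX(price) FROM products)

Result:
MAX(price)
----------
1086.45   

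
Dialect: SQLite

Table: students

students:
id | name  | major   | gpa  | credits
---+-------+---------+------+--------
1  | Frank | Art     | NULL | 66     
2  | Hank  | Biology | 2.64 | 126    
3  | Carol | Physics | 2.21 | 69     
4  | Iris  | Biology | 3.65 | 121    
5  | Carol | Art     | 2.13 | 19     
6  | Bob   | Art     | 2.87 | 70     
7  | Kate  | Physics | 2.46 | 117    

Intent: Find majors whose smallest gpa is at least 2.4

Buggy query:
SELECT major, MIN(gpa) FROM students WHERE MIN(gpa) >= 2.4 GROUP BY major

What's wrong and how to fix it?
Bug: Aggregates like MIN are computed per group after WHERE runs

Fix: Use HAVING for the per-group MIN condition

Corrected query:
SELECT major, MIN(gpa) FROM students GROUP BY major HAVING MIN(gpa) >= 2.4

Result:
major   | MIN(gpa)
--------+---------
Biology | 2.64    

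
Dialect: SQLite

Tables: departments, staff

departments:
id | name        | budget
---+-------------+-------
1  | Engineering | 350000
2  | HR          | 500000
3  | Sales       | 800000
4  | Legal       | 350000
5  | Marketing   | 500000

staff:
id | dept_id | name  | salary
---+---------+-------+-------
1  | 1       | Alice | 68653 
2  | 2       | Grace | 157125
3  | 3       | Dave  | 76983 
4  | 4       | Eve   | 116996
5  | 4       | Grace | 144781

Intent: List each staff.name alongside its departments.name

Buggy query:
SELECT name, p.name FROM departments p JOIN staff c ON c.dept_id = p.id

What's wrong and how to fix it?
Bug: 'name' exists in both joined tables, so the database can't tell which one is meant

Fix: Qualify the column with its table alias (c.name)

Corrected query:
SELECT c.name, p.name FROM departments p JOIN staff c ON c.dept_id = p.id

Result:
name  | name       
------+------------
Alice | Engineering
Grace | HR         
Dave  | Sales      
Eve   | Legal      
Grace | Legal      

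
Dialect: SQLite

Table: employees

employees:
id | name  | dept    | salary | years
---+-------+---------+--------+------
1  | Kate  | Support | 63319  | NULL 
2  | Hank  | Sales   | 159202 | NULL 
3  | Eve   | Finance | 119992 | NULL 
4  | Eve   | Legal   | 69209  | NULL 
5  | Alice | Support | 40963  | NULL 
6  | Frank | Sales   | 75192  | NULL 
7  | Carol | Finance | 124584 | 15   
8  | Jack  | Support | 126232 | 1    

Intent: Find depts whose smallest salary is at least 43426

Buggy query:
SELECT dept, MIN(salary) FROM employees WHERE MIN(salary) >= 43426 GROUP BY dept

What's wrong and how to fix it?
Bug: Aggregates like MIN are computed per group after WHERE runs

Fix: Replace WHERE with HAVING after the GROUP BY

Corrected query:
SELECT dept, MIN(salary) FROM employees GROUP BY dept HAVING MIN(salary) >= 43426

Result:
dept    | MIN(salary)
--------+------------
Finance | 119992     
Legal   | 69209      
Sales   | 75192      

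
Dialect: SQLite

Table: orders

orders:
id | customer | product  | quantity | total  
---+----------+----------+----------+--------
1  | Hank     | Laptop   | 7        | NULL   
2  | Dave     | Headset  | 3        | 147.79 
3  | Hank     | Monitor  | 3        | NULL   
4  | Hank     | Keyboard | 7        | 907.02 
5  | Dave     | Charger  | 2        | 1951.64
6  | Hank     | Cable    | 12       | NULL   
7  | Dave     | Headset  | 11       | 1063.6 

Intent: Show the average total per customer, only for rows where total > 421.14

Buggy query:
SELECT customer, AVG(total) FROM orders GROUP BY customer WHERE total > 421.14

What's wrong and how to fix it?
Bug: Row-level WHERE must come before GROUP BY in the clause order

Fix: Place WHERE between FROM and GROUP BY

Corrected query:
SELECT customer, AVG(total) FROM orders WHERE total > 421.14 GROUP BY customer

Result:
customer | AVG(total)
---------+-----------
Dave     | 1507.62   
Hank     | 907.02    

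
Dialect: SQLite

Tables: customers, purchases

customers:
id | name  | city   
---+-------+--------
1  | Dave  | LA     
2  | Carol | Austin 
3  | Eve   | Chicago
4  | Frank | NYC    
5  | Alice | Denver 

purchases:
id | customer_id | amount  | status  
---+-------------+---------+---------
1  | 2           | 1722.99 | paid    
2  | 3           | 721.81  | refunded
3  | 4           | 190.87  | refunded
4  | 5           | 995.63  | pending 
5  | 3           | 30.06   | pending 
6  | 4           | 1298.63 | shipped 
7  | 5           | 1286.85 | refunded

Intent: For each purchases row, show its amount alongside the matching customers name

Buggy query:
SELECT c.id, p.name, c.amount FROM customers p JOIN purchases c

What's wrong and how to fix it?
Bug: Missing join condition: each purchases row is matched to all customers rows instead of just its own

Fix: Add ON c.customer_id = p.id to the JOIN

Corrected query:
SELECT c.id, p.name, c.amount FROM customers p JOIN purchases c ON c.customer_id = p.id

Result:
id | name  | amount 
---+-------+--------
1  | Carol | 1722.99
2  | Eve   | 721.81 
3  | Frank | 190.87 
4  | Alice | 995.63 
5  | Eve   | 30.06  
6  | Frank | 1298.63
7  | Alice | 1286.85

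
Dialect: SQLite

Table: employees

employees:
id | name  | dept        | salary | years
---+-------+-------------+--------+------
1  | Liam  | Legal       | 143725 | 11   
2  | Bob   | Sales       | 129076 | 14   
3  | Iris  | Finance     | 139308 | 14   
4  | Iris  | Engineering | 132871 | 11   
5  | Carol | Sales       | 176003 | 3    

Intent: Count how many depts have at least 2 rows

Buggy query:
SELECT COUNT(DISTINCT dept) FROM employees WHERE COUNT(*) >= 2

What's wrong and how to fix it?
Bug: WHERE filters individual rows, not groups, so a group-level COUNT is invalid there

Fix: Use a subquery that GROUPs and filters with HAVING, then count its rows

Corrected query:
SELECT COUNT(*) FROM (SELECT dept FROM employees GROUP BY dept HAVING COUNT(*) >= 2)

Result:
COUNT(*)
--------
1       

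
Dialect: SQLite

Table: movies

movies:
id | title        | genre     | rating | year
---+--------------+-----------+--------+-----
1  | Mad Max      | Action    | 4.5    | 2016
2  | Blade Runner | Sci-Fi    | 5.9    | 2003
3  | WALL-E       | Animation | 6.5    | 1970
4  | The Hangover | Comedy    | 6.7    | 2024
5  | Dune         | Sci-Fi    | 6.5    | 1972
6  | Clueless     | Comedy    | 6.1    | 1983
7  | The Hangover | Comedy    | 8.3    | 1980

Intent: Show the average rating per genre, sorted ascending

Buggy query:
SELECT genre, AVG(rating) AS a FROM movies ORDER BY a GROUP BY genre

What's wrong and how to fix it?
Bug: GROUP BY must precede ORDER BY

Fix: Reorder: SELECT … FROM … GROUP BY … ORDER BY …

Corrected query:
SELECT genre, AVG(rating) AS a FROM movies GROUP BY genre ORDER BY a

Result:
genre     | a       
----------+---------
Action    | 4.5     
Sci-Fi    | 6.2     
Animation | 6.5     
Comedy    | 7.033333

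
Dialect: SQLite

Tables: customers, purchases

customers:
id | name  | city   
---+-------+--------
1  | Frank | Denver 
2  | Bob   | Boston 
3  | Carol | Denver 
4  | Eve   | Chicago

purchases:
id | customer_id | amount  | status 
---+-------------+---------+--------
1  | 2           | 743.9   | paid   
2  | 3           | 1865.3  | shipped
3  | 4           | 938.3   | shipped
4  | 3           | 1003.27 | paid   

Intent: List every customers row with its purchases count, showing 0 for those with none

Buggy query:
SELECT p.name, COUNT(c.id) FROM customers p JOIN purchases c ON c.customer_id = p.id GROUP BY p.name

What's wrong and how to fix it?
Bug: An inner join excludes parents with zero children

Fix: Use LEFT JOIN so parents without children still appear (COUNT(c.id) gives 0)

Corrected query:
SELECT p.name, COUNT(c.id) FROM customers p LEFT JOIN purchases c ON c.customer_id = p.id GROUP BY p.name

Result:
name  | COUNT(c.id)
------+------------
Bob   | 1          
Carol | 2          
Eve   | 1          
Frank | 0          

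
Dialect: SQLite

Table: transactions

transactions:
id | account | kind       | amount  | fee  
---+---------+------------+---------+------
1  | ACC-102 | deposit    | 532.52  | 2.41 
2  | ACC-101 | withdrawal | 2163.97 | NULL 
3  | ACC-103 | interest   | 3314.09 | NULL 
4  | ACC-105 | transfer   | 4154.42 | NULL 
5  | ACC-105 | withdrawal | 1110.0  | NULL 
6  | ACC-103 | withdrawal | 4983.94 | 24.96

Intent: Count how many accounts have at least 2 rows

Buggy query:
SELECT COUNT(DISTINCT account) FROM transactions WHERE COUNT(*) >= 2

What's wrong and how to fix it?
Bug: WHERE filters individual rows, not groups, so a group-level COUNT is invalid there

Fix: Use a subquery that GROUPs and filters with HAVING, then count its rows

Corrected query:
SELECT COUNT(*) FROM (SELECT account FROM transactions GROUP BY account HAVING COUNT(*) >= 2)

Result:
COUNT(*)
--------
2       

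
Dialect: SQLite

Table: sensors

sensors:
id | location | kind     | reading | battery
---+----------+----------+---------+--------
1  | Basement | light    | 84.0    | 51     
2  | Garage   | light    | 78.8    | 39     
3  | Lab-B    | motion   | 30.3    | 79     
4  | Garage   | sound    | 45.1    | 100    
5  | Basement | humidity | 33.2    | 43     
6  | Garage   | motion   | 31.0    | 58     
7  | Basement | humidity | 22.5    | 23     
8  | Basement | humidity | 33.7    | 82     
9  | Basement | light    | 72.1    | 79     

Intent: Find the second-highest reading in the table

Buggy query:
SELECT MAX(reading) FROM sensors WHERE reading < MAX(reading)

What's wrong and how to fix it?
Bug: The inner MAX is an aggregate inside WHERE, which is not allowed

Fix: Put the inner MAX in a scalar subquery

Corrected query:
SELECT MAX(reading) FROM sensors WHERE reading < (SELECT MAX(reading) FROM sensors)

Result:
MAX(reading)
------------
78.8        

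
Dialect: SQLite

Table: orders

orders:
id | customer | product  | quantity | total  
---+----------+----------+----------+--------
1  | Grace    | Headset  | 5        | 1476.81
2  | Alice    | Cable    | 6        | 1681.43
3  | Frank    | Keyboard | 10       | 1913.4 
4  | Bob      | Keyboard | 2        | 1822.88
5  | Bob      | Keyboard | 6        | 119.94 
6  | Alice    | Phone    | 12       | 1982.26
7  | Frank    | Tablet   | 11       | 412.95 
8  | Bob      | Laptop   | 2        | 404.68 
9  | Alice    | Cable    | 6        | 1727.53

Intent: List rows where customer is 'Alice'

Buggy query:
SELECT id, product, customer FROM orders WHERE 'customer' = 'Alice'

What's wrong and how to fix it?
Bug: Single quotes denote string literals in SQL; the column name is being compared as a constant string

Fix: Remove the quotes around the column name (or use double quotes for an identifier)

Corrected query:
SELECT id, product, customer FROM orders WHERE customer = 'Alice'

Result:
id | product | customer
---+---------+---------
2  | Cable   | Alice   
6  | Phone   | Alice   
9  | Cable   | Alice   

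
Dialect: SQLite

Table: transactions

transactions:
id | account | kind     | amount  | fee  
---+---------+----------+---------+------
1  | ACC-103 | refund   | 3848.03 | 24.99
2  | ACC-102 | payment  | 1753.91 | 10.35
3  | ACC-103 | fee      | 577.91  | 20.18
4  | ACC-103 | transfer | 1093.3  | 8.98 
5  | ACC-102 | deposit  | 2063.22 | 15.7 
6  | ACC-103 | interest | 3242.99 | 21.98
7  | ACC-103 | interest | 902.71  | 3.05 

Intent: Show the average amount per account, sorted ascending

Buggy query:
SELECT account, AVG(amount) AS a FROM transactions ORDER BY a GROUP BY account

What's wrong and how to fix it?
Bug: GROUP BY must precede ORDER BY

Fix: Move ORDER BY to the end, after GROUP BY

Corrected query:
SELECT account, AVG(amount) AS a FROM transactions GROUP BY account ORDER BY a

Result:
account | a       
--------+---------
ACC-102 | 1908.565
ACC-103 | 1932.988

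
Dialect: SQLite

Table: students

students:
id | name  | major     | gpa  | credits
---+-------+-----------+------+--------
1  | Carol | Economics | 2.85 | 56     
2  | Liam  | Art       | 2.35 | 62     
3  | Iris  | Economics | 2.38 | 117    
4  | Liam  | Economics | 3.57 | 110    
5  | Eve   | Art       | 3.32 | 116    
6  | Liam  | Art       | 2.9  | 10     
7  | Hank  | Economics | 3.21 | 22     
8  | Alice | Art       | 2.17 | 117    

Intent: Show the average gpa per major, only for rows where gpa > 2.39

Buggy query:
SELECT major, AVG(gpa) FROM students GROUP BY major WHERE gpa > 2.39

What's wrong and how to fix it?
Bug: WHERE cannot follow GROUP BY

Fix: Place WHERE between FROM and GROUP BY

Corrected query:
SELECT major, AVG(gpa) FROM students WHERE gpa > 2.39 GROUP BY major

Result:
major     | AVG(gpa)
----------+---------
Art       | 3.11    
Economics | 3.21    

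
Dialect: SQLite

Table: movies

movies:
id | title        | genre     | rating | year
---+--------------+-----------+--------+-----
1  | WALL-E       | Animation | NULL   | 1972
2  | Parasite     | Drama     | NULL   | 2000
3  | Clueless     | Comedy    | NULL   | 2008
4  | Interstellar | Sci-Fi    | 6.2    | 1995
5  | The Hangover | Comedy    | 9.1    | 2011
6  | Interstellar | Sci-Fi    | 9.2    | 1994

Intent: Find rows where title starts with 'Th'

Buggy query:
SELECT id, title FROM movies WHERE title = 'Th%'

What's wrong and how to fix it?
Bug: '=' compares the literal string including the % character; pattern matching needs LIKE

Fix: Replace '=' with LIKE so 'Th%' is treated as a pattern

Corrected query:
SELECT id, title FROM movies WHERE title LIKE 'Th%'

Result:
id | title       
---+-------------
5  | The Hangover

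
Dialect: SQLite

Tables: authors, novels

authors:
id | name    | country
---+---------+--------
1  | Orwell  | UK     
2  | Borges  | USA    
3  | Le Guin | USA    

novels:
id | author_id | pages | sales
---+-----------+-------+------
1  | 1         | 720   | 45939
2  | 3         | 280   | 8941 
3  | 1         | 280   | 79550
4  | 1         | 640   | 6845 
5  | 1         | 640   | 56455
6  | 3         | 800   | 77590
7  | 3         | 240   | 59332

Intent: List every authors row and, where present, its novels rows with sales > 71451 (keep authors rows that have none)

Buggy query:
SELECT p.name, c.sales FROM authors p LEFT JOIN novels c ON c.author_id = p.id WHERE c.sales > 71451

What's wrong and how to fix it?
Bug: Filtering c.sales in WHERE discards the NULL rows produced by LEFT JOIN, turning it into an inner join

Fix: Move the right-table condition into the ON clause so unmatched parents are kept

Corrected query:
SELECT p.name, c.sales FROM authors p LEFT JOIN novels c ON c.author_id = p.id AND c.sales > 71451

Result:
name    | sales
--------+------
Orwell  | 79550
Borges  | NULL 
Le Guin | 77590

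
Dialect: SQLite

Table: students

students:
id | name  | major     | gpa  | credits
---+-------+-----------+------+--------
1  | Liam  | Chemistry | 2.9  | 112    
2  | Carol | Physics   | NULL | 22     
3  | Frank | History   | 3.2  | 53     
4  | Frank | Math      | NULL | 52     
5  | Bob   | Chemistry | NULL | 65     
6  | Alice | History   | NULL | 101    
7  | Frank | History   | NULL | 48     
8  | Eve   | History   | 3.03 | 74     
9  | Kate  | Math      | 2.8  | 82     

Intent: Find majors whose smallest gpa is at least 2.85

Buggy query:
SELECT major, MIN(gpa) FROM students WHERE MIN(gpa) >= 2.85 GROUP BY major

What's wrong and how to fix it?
Bug: Aggregates like MIN are computed per group after WHERE runs

Fix: Replace WHERE with HAVING after the GROUP BY

Corrected query:
SELECT major, MIN(gpa) FROM students GROUP BY major HAVING MIN(gpa) >= 2.85

Result:
major     | MIN(gpa)
----------+---------
Chemistry | 2.9     
History   | 3.03    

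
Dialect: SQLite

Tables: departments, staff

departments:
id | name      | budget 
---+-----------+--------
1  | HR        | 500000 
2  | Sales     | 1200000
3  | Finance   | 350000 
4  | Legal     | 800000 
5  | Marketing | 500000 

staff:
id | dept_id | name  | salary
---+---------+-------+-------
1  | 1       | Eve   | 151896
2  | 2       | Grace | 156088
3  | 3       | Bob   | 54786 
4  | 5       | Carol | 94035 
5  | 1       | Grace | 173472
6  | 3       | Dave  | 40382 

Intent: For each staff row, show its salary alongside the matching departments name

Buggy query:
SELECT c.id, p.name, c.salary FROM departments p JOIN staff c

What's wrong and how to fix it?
Bug: Missing join condition: each staff row is matched to all departments rows instead of just its own

Fix: Specify the join condition linking the foreign key to the parent id

Corrected query:
SELECT c.id, p.name, c.salary FROM departments p JOIN staff c ON c.dept_id = p.id

Result:
id | name      | salary
---+-----------+-------
1  | HR        | 151896
2  | Sales     | 156088
3  | Finance   | 54786 
4  | Marketing | 94035 
5  | HR        | 173472
6  | Finance   | 40382 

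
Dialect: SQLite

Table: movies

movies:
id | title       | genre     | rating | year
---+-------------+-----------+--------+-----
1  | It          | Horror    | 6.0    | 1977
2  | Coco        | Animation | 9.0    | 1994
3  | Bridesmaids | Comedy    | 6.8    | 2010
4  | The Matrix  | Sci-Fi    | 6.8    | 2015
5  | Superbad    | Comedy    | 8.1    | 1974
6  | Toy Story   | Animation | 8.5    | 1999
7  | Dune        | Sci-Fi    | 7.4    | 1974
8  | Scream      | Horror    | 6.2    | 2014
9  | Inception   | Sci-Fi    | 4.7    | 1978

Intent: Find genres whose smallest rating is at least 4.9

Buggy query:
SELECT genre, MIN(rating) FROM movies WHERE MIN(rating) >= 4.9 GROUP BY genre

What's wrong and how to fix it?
Bug: Aggregates like MIN are computed per group after WHERE runs

Fix: Replace WHERE with HAVING after the GROUP BY

Corrected query:
SELECT genre, MIN(rating) FROM movies GROUP BY genre HAVING MIN(rating) >= 4.9

Result:
genre     | MIN(rating)
----------+------------
Animation | 8.5        
Comedy    | 6.8        
Horror    | 6          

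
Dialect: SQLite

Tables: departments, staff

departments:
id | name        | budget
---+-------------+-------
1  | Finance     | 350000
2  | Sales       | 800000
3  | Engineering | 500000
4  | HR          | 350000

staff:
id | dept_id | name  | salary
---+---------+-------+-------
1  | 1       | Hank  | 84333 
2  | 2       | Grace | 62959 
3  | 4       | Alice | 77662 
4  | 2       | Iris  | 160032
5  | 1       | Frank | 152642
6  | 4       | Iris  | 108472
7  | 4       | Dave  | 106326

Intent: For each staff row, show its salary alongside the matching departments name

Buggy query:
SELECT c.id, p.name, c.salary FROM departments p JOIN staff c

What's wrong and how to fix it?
Bug: Missing join condition: each staff row is matched to all departments rows instead of just its own

Fix: Specify the join condition linking the foreign key to the parent id

Corrected query:
SELECT c.id, p.name, c.salary FROM departments p JOIN staff c ON c.dept_id = p.id

Result:
id | name    | salary
---+---------+-------
1  | Finance | 84333 
2  | Sales   | 62959 
3  | HR      | 77662 
4  | Sales   | 160032
5  | Finance | 152642
6  | HR      | 108472
7  | HR      | 106326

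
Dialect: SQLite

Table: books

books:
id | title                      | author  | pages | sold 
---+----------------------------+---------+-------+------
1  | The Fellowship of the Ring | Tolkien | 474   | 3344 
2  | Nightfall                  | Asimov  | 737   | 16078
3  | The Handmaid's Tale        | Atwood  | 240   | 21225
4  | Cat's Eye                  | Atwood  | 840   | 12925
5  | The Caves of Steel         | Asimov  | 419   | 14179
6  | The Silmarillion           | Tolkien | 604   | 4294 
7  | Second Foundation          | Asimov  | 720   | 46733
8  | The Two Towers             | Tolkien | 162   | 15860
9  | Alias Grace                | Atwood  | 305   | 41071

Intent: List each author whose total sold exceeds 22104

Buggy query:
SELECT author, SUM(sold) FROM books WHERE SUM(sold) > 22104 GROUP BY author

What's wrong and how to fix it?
Bug: Aggregate functions cannot appear in a WHERE clause

Fix: Use HAVING (which filters groups after aggregation) instead of WHERE

Corrected query:
SELECT author, SUM(sold) FROM books GROUP BY author HAVING SUM(sold) > 22104

Result:
author  | SUM(sold)
--------+----------
Asimov  | 76990    
Atwood  | 75221    
Tolkien | 23498    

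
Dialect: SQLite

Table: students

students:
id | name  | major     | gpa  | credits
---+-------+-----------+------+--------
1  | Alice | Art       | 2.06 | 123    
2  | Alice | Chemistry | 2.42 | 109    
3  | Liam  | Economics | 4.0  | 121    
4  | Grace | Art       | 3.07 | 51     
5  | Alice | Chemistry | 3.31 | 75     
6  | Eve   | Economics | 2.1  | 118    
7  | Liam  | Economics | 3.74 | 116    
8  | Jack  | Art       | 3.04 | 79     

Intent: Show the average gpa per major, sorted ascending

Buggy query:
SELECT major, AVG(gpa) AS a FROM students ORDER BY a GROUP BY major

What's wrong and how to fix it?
Bug: GROUP BY must precede ORDER BY

Fix: Move ORDER BY to the end, after GROUP BY

Corrected query:
SELECT major, AVG(gpa) AS a FROM students GROUP BY major ORDER BY a

Result:
major     | a       
----------+---------
Art       | 2.723333
Chemistry | 2.865   
Economics | 3.28    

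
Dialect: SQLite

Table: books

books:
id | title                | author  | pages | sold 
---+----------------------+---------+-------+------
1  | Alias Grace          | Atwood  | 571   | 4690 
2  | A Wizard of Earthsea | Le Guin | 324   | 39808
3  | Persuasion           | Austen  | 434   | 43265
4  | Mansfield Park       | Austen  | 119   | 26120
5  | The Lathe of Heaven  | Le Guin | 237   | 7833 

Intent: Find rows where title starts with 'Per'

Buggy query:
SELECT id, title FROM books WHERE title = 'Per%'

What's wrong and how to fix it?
Bug: '=' compares the literal string including the % character; pattern matching needs LIKE

Fix: Replace '=' with LIKE so 'Per%' is treated as a pattern

Corrected query:
SELECT id, title FROM books WHERE title LIKE 'Per%'

Result:
id | title     
---+-----------
3  | Persuasion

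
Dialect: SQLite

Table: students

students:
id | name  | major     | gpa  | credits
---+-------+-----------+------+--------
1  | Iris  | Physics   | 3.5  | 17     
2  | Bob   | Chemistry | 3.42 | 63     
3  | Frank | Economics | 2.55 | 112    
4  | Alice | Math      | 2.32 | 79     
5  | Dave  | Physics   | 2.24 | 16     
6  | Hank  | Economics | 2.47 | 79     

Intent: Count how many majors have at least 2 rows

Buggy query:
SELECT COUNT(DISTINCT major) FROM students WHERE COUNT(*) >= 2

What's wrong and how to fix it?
Bug: COUNT(*) cannot appear in WHERE; the per-group count doesn't exist yet

Fix: Use a subquery that GROUPs and filters with HAVING, then count its rows

Corrected query:
SELECT COUNT(*) FROM (SELECT major FROM students GROUP BY major HAVING COUNT(*) >= 2)

Result:
COUNT(*)
--------
2       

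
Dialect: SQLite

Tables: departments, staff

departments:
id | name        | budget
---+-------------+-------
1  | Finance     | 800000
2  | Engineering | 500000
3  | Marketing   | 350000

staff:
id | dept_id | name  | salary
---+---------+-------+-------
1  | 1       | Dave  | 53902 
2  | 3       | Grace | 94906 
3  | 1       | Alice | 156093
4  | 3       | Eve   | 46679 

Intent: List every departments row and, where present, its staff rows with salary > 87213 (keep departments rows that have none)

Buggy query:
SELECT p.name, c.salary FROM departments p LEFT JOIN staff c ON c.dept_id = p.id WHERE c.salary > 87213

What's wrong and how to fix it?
Bug: Filtering c.salary in WHERE discards the NULL rows produced by LEFT JOIN, turning it into an inner join

Fix: Move the right-table condition into the ON clause so unmatched parents are kept

Corrected query:
SELECT p.name, c.salary FROM departments p LEFT JOIN staff c ON c.dept_id = p.id AND c.salary > 87213

Result:
name        | salary
------------+-------
Finance     | 156093
Engineering | NULL  
Marketing   | 94906 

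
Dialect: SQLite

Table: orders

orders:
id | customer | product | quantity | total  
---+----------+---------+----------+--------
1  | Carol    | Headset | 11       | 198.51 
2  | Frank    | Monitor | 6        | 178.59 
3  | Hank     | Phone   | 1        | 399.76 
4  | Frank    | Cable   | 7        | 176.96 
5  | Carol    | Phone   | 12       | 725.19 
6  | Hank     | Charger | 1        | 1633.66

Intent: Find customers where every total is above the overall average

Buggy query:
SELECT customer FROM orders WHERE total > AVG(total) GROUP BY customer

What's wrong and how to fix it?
Bug: WHERE evaluates per row before aggregation, so AVG() is unavailable

Fix: Compute the overall average in a scalar subquery and compare each group's MIN against it in HAVING

Corrected query:
SELECT customer FROM orders GROUP BY customer HAVING MIN(total) > (SELECT AVG(total) FROM orders)

Result:
(no rows)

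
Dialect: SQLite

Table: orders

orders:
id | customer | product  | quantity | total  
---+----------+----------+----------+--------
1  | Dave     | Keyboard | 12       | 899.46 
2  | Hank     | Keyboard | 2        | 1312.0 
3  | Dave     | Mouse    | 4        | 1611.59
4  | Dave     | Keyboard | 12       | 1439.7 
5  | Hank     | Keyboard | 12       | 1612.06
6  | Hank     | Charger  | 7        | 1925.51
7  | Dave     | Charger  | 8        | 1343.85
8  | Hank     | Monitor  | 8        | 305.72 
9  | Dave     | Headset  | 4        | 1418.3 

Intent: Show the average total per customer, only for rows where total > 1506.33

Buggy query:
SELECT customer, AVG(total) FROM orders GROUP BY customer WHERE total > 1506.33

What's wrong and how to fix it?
Bug: Row-level WHERE must come before GROUP BY in the clause order

Fix: Place WHERE between FROM and GROUP BY

Corrected query:
SELECT customer, AVG(total) FROM orders WHERE total > 1506.33 GROUP BY customer

Result:
customer | AVG(total)
---------+-----------
Dave     | 1611.59   
Hank     | 1768.785  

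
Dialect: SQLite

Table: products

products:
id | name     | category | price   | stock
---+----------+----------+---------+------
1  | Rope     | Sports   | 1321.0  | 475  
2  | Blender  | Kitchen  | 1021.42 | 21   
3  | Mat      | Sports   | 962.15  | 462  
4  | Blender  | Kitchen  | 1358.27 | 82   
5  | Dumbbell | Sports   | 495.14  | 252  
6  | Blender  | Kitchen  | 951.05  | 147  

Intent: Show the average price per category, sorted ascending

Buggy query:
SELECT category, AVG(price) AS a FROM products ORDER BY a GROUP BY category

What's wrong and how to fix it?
Bug: GROUP BY must precede ORDER BY

Fix: Move ORDER BY to the end, after GROUP BY

Corrected query:
SELECT category, AVG(price) AS a FROM products GROUP BY category ORDER BY a

Result:
category | a          
---------+------------
Sports   | 926.096667 
Kitchen  | 1110.246667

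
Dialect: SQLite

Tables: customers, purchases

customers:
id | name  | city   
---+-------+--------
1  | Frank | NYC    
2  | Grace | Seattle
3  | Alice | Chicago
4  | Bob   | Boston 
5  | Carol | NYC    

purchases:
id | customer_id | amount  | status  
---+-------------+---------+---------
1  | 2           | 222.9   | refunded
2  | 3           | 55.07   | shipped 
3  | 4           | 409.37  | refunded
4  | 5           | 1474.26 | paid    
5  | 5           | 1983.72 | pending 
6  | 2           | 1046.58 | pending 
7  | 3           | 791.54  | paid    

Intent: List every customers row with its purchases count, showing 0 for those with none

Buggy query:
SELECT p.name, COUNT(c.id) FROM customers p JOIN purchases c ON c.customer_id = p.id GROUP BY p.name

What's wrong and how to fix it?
Bug: INNER JOIN drops customers rows that have no matching purchases rows

Fix: Switch to LEFT JOIN to retain unmatched parent rows

Corrected query:
SELECT p.name, COUNT(c.id) FROM customers p LEFT JOIN purchases c ON c.customer_id = p.id GROUP BY p.name

Result:
name  | COUNT(c.id)
------+------------
Alice | 2          
Bob   | 1          
Carol | 2          
Frank | 0          
Grace | 2          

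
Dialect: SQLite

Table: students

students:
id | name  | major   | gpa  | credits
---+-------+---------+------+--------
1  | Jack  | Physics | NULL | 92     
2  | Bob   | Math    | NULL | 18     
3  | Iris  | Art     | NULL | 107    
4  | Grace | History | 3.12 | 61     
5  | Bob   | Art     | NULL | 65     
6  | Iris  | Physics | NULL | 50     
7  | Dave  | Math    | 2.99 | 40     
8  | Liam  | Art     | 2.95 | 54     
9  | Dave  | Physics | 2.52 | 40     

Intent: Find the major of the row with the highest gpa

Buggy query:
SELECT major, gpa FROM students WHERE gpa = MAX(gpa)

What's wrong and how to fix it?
Bug: MAX(gpa) is an aggregate and cannot be used directly in WHERE

Fix: Wrap MAX in a scalar subquery so WHERE compares against a single value

Corrected query:
SELECT major, gpa FROM students WHERE gpa = (SELECT MAX(gpa) FROM students)

Result:
major   | gpa 
--------+-----
History | 3.12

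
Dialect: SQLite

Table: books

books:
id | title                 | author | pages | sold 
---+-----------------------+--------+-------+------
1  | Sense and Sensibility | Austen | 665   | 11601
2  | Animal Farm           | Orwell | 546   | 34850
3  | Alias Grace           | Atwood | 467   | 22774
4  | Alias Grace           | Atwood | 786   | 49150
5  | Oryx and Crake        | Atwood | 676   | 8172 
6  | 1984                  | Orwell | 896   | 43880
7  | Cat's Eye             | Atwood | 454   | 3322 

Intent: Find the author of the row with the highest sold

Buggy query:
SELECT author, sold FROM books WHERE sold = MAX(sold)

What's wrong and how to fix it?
Bug: WHERE is evaluated per row; an aggregate over the whole table isn't defined there

Fix: Use a subquery: WHERE sold = (SELECT MAX(sold) FROM books)

Corrected query:
SELECT author, sold FROM books WHERE sold = (SELECT MAX(sold) FROM books)

Result:
author | sold 
-------+------
Atwood | 49150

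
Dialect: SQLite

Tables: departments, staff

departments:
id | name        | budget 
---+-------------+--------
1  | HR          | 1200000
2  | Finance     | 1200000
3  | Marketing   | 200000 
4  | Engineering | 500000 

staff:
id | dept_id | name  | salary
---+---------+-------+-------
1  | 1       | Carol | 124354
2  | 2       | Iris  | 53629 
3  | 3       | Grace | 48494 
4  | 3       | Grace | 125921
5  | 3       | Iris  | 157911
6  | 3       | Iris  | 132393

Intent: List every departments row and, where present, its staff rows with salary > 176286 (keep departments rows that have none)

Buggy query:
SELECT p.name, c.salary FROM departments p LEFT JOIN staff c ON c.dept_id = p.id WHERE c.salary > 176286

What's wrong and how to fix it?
Bug: Filtering c.salary in WHERE discards the NULL rows produced by LEFT JOIN, turning it into an inner join

Fix: Move the right-table condition into the ON clause so unmatched parents are kept

Corrected query:
SELECT p.name, c.salary FROM departments p LEFT JOIN staff c ON c.dept_id = p.id AND c.salary > 176286

Result:
name        | salary
------------+-------
HR          | NULL  
Finance     | NULL  
Marketing   | NULL  
Engineering | NULL  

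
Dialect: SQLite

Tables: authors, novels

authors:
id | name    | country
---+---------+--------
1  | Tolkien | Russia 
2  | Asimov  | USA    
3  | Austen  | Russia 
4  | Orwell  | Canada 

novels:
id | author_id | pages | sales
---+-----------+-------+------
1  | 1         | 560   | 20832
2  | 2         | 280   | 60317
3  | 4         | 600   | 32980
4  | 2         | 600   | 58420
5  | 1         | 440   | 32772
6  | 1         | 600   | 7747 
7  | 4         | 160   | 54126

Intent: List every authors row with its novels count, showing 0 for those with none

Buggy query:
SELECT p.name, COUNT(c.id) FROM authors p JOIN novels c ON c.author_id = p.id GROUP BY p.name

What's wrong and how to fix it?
Bug: An inner join excludes parents with zero children

Fix: Use LEFT JOIN so parents without children still appear (COUNT(c.id) gives 0)

Corrected query:
SELECT p.name, COUNT(c.id) FROM authors p LEFT JOIN novels c ON c.author_id = p.id GROUP BY p.name

Result:
name    | COUNT(c.id)
--------+------------
Asimov  | 2          
Austen  | 0          
Orwell  | 2          
Tolkien | 3          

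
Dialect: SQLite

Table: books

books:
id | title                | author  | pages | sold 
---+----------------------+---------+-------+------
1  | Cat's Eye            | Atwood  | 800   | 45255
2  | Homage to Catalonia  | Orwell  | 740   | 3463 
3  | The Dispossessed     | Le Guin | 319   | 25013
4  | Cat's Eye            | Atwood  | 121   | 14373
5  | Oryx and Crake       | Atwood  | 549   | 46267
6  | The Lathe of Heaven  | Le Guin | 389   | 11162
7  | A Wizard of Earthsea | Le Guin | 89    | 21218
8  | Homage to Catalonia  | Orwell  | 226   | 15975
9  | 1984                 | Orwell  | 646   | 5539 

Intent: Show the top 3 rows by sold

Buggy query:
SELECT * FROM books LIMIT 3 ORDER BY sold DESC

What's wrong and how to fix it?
Bug: LIMIT must come after ORDER BY

Fix: Swap the clauses: ORDER BY first, then LIMIT

Corrected query:
SELECT * FROM books ORDER BY sold DESC LIMIT 3

Result:
id | title            | author  | pages | sold 
---+------------------+---------+-------+------
5  | Oryx and Crake   | Atwood  | 549   | 46267
1  | Cat's Eye        | Atwood  | 800   | 45255
3  | The Dispossessed | Le Guin | 319   | 25013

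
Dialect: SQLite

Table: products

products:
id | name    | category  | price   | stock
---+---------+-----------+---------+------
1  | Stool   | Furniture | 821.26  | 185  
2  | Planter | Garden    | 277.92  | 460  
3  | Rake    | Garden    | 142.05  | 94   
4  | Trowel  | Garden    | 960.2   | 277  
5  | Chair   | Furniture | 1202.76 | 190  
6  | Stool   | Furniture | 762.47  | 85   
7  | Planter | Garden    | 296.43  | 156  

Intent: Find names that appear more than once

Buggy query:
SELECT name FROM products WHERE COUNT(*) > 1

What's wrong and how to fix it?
Bug: WHERE can't reference COUNT(*); aggregates are computed after WHERE

Fix: Group first, then use HAVING for the count condition

Corrected query:
SELECT name FROM products GROUP BY name HAVING COUNT(*) > 1

Result:
name   
-------
Planter
Stool  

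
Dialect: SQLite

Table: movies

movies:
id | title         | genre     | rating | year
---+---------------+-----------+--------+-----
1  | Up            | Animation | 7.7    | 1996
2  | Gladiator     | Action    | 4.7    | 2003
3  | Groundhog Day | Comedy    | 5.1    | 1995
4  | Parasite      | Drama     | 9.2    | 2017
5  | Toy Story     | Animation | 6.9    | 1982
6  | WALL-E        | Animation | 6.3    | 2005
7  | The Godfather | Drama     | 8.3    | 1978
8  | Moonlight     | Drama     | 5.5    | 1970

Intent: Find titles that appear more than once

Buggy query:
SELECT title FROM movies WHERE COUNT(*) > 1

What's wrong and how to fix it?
Bug: COUNT(*) is an aggregate and cannot be used in WHERE

Fix: Group first, then use HAVING for the count condition

Corrected query:
SELECT title FROM movies GROUP BY title HAVING COUNT(*) > 1

Result:
(no rows)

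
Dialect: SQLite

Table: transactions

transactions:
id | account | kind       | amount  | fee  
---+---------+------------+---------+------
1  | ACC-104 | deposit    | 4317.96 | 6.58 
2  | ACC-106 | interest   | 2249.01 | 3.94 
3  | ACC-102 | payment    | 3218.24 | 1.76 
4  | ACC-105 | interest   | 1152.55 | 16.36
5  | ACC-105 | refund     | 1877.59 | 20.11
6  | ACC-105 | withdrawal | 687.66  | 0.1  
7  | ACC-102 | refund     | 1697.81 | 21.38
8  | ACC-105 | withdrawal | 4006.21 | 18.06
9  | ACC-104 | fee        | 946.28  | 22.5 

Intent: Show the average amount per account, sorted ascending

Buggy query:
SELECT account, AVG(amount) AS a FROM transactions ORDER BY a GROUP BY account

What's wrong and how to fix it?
Bug: ORDER BY appears before GROUP BY; SQL clause order requires GROUP BY first

Fix: Move ORDER BY to the end, after GROUP BY

Corrected query:
SELECT account, AVG(amount) AS a FROM transactions GROUP BY account ORDER BY a

Result:
account | a        
--------+----------
ACC-105 | 1931.0025
ACC-106 | 2249.01  
ACC-102 | 2458.025 
ACC-104 | 2632.12  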